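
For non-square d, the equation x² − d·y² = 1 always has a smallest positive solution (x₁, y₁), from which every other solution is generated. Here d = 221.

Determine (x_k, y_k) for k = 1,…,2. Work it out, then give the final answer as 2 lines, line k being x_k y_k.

1665 112
5544449 372960

[14; 1,6,2,6,1,28] for √221; ℓ=6 ⇒ convergent index 5
step 0: (14, 1)  from 14·(1,0) + (0,1)
step 1: (15, 1)  from 1·(14,1) + (1,0)
step 2: (104, 7)  from 6·(15,1) + (14,1)
…
step 4: (1442, 97)  from 6·(223,15) + (104,7)
step 5: (1665, 112)  from 1·(1442,97) + (223,15)
fundamental: x₁=1665, y₁=112  (since 2772225 − 221·12544 = 1)
(x_2, y_2) = (1665·1665 + 221·112·112, 1665·112 + 112·1665) = (5544449, 372960)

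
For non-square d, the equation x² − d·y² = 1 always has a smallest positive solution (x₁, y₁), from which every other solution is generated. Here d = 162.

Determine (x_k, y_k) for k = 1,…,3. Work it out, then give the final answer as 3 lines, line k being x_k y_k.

[12; 1,2,1,2,12,2,1,2,1,24] for √162; ℓ=10 ⇒ convergent index 9
k=0  a_k=12  p_k/q_k = 12/1
…
k=2  a_k=2  p_k/q_k = 38/3
k=3  a_k=1  p_k/q_k = 51/4
k=4  a_k=2  p_k/q_k = 140/11
k=5  a_k=12  p_k/q_k = 1731/136
…
k=7  a_k=1  p_k/q_k = 5333/419
k=8  a_k=2  p_k/q_k = 14268/1121
k=9  a_k=1  p_k/q_k = 19601/1540
(x₁, y₁) = (19601, 1540);  19601² − 162·1540² = 1 ✓
n=2: (19601,1540)∘(19601,1540) = (19601·19601+162·1540·1540, 19601·1540+1540·19601) = (768398401,60371080)
n=3: (768398401,60371080)∘(19601,1540) = (19601·768398401+162·1540·60371080, 19601·60371080+1540·768398401) = (30122754096401,2366667076620)

19601 1540
768398401 60371080
30122754096401 2366667076620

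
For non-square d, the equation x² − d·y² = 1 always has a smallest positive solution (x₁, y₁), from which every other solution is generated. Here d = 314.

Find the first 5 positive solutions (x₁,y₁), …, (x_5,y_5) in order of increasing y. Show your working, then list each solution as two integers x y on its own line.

√314 = [17; 1,2,1,1,2,1,34, …], period ℓ=7 (odd) → k=13
a_0=17:  p_0=17·1+0=17,  q_0=17·0+1=1
…
a_2=2:  p_2=2·18+17=53,  q_2=2·1+1=3
a_3=1:  p_3=1·53+18=71,  q_3=1·3+1=4
a_4=1:  p_4=1·71+53=124,  q_4=1·4+3=7
…
a_6=1:  p_6=1·319+124=443,  q_6=1·18+7=25
…
a_9=2:  p_9=2·15824+15381=47029,  q_9=2·893+868=2654
…
a_11=1:  p_11=1·62853+47029=109882,  q_11=1·3547+2654=6201
a_12=2:  p_12=2·109882+62853=282617,  q_12=2·6201+3547=15949
a_13=1:  p_13=1·282617+109882=392499,  q_13=1·15949+6201=22150
→ (392499, 22150).  Check: 392499²=154055465001, 314·22150²=154055465000, difference 1.
n=2: (392499,22150)∘(392499,22150) = (392499·392499+314·22150·22150, 392499·22150+22150·392499) = (308110930001,17387705700)
n=3: (308110930001,17387705700)∘(392499,22150) = (392499·308110930001+314·22150·17387705700, 392499·17387705700+22150·308110930001) = (241866463828532499,13649314199066450)
n=4: (241866463828532499,13649314199066450)∘(392499,22150) = (392499·241866463828532499+314·22150·13649314199066450, 392499·13649314199066450+22150·241866463828532499) = (189864690372162243720001,10714684347621377411400)
n=5: (189864690372162243720001,10714684347621377411400)∘(392499,22150) = (392499·189864690372162243720001+314·22150·10714684347621377411400, 392499·10714684347621377411400+22150·189864690372162243720001) = (149043402212524750531884812499,8411005783500436710995110750)

392499 22150
308110930001 17387705700
241866463828532499 13649314199066450
189864690372162243720001 10714684347621377411400
149043402212524750531884812499 8411005783500436710995110750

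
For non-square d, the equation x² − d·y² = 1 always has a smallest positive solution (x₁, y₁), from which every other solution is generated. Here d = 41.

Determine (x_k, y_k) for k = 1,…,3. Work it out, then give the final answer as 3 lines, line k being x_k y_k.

2049 320
8396801 1311360
34410088449 5373952960

d=41: √d = [6; 2,2,12] (ℓ=3, odd), read p_5/q_5
k=0  a_k=6  p_k/q_k = 6/1
…
k=2  a_k=2  p_k/q_k = 32/5
k=3  a_k=12  p_k/q_k = 397/62
k=4  a_k=2  p_k/q_k = 826/129
k=5  a_k=2  p_k/q_k = 2049/320
→ (2049, 320).  Check: 2049²=4198401, 41·320²=4198400, difference 1.
(x_2, y_2) = (2049·2049 + 41·320·320, 2049·320 + 320·2049) = (8396801, 1311360)
(x_3, y_3) = (2049·8396801 + 41·320·1311360, 2049·1311360 + 320·8396801) = (34410088449, 5373952960)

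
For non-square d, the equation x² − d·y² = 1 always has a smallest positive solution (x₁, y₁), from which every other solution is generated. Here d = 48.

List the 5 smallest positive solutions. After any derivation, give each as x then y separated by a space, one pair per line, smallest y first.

d=48: √d = [6; 1,12] (ℓ=2, even), read p_1/q_1
k=0  a_k=6  p_k/q_k = 6/1
k=1  a_k=1  p_k/q_k = 7/1
fundamental: x₁=7, y₁=1  (since 49 − 48·1 = 1)
k=2:  x_2 = 7·7+48·1·1 = 97,  y_2 = 7·1+1·7 = 14
k=3:  x_3 = 7·97+48·1·14 = 1351,  y_3 = 7·14+1·97 = 195
k=4:  x_4 = 7·1351+48·1·195 = 18817,  y_4 = 7·195+1·1351 = 2716
k=5:  x_5 = 7·18817+48·1·2716 = 262087,  y_5 = 7·2716+1·18817 = 37829

7 1
97 14
1351 195
18817 2716
262087 37829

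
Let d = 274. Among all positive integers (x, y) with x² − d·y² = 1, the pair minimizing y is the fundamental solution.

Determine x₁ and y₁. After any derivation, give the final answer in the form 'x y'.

3959299 239190

√274 → a₀=16, period (1,1,4,4,1,1,32); ℓ=7 odd so k=13
i=0: a=16 ⇒ p=16, q=1
i=1: a=1 ⇒ p=17, q=1
…
i=4: a=4 ⇒ p=629, q=38
…
i=6: a=1 ⇒ p=1407, q=85
i=7: a=32 ⇒ p=45802, q=2767
…
i=9: a=1 ⇒ p=93011, q=5619
…
i=12: a=1 ⇒ p=2189276, q=132259
i=13: a=1 ⇒ p=3959299, q=239190
→ (3959299, 239190).  Check: 3959299²=15676048571401, 274·239190²=15676048571400, difference 1.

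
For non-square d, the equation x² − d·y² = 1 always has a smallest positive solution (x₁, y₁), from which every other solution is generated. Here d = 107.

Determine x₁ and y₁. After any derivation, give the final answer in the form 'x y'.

962 93

√107 → a₀=10, period (2,1,9,1,2,20); ℓ=6 even so k=5
step 0: (10, 1)  from 10·(1,0) + (0,1)
step 1: (21, 2)  from 2·(10,1) + (1,0)
step 2: (31, 3)  from 1·(21,2) + (10,1)
…
step 4: (331, 32)  from 1·(300,29) + (31,3)
step 5: (962, 93)  from 2·(331,32) + (300,29)
(x₁, y₁) = (962, 93);  962² − 107·93² = 1 ✓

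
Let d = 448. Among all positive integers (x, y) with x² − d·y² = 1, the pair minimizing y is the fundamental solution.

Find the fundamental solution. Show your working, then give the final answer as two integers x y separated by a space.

d=448: √d = [21; 6,42] (ℓ=2, even), read p_1/q_1
k=0  a_k=21  p_k/q_k = 21/1
k=1  a_k=6  p_k/q_k = 127/6
(x₁, y₁) = (127, 6);  127² − 448·6² = 1 ✓

127 6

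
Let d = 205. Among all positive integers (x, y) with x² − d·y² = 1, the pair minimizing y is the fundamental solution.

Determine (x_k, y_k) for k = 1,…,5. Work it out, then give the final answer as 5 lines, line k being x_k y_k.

[14; 3,6,1,4,1,6,3,28] for √205; ℓ=8 ⇒ convergent index 7
k=0  a_k=14  p_k/q_k = 14/1
…
k=2  a_k=6  p_k/q_k = 272/19
k=3  a_k=1  p_k/q_k = 315/22
…
k=5  a_k=1  p_k/q_k = 1847/129
k=6  a_k=6  p_k/q_k = 12614/881
k=7  a_k=3  p_k/q_k = 39689/2772
→ (39689, 2772).  Check: 39689²=1575216721, 205·2772²=1575216720, difference 1.
(39689+2772√205)^2 = 3150433441 + 220035816√205
(39689+2772√205)^3 = 250075105640009 + 17466002999676√205
(39689+2772√205)^4 = 19850461732342200961 + 1386416385888245712√205
(39689+2772√205)^5 = 1575689951139784122242249 + 110050959861571165127460√205

39689 2772
3150433441 220035816
250075105640009 17466002999676
19850461732342200961 1386416385888245712
1575689951139784122242249 110050959861571165127460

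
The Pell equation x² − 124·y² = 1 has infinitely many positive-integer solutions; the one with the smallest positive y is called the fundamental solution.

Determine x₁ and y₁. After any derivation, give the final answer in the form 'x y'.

4620799 414960

d=124: √d = [11; 7,2,1,1,1,…,2,7,22] (ℓ=16, even), read p_15/q_15
i=0: a=11 ⇒ p=11, q=1
i=1: a=7 ⇒ p=78, q=7
i=2: a=2 ⇒ p=167, q=15
i=3: a=1 ⇒ p=245, q=22
i=4: a=1 ⇒ p=412, q=37
i=5: a=1 ⇒ p=657, q=59
…
i=7: a=1 ⇒ p=3040, q=273
i=8: a=4 ⇒ p=14543, q=1306
i=9: a=1 ⇒ p=17583, q=1579
i=10: a=3 ⇒ p=67292, q=6043
i=11: a=1 ⇒ p=84875, q=7622
i=12: a=1 ⇒ p=152167, q=13665
…
i=14: a=2 ⇒ p=626251, q=56239
i=15: a=7 ⇒ p=4620799, q=414960
→ (4620799, 414960).  Check: 4620799²=21351783398401, 124·414960²=21351783398400, difference 1.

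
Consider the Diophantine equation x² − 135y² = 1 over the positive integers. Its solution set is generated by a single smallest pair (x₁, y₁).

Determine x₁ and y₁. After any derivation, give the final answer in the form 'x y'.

244 21

√135 = [11; 1,1,1,1,1,1,1,22, …], period ℓ=8 (even) → k=7
a_0=11:  p_0=11·1+0=11,  q_0=11·0+1=1
…
a_2=1:  p_2=1·12+11=23,  q_2=1·1+1=2
a_3=1:  p_3=1·23+12=35,  q_3=1·2+1=3
a_4=1:  p_4=1·35+23=58,  q_4=1·3+2=5
…
a_6=1:  p_6=1·93+58=151,  q_6=1·8+5=13
a_7=1:  p_7=1·151+93=244,  q_7=1·13+8=21
→ (244, 21).  Check: 244²=59536, 135·21²=59535, difference 1.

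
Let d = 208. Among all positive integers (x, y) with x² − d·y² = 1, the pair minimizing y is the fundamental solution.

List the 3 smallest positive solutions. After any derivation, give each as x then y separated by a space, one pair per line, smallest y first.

649 45
842401 58410
1093435849 75816135

√208 = [14; 2,2,1,2,2,28, …], period ℓ=6 (even) → k=5
i=0: a=14 ⇒ p=14, q=1
i=1: a=2 ⇒ p=29, q=2
…
i=3: a=1 ⇒ p=101, q=7
i=4: a=2 ⇒ p=274, q=19
i=5: a=2 ⇒ p=649, q=45
(x₁, y₁) = (649, 45);  649² − 208·45² = 1 ✓
k=2:  x_2 = 649·649+208·45·45 = 842401,  y_2 = 649·45+45·649 = 58410
k=3:  x_3 = 649·842401+208·45·58410 = 1093435849,  y_3 = 649·58410+45·842401 = 75816135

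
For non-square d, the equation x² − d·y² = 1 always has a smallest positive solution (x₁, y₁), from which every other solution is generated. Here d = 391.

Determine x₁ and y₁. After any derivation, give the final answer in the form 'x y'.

7338680 371133

d=391: √d = [19; 1,3,2,2,1,…,3,1,38] (ℓ=16, even), read p_15/q_15
a_0=19:  p_0=19·1+0=19,  q_0=19·0+1=1
a_1=1:  p_1=1·19+1=20,  q_1=1·1+0=1
a_2=3:  p_2=3·20+19=79,  q_2=3·1+1=4
…
a_5=1:  p_5=1·435+178=613,  q_5=1·22+9=31
…
a_7=2:  p_7=2·1048+613=2709,  q_7=2·53+31=137
a_8=19:  p_8=19·2709+1048=52519,  q_8=19·137+53=2656
a_9=2:  p_9=2·52519+2709=107747,  q_9=2·2656+137=5449
…
a_12=2:  p_12=2·268013+160266=696292,  q_12=2·13554+8105=35213
a_13=2:  p_13=2·696292+268013=1660597,  q_13=2·35213+13554=83980
a_14=3:  p_14=3·1660597+696292=5678083,  q_14=3·83980+35213=287153
a_15=1:  p_15=1·5678083+1660597=7338680,  q_15=1·287153+83980=371133
(x₁, y₁) = (7338680, 371133);  7338680² − 391·371133² = 1 ✓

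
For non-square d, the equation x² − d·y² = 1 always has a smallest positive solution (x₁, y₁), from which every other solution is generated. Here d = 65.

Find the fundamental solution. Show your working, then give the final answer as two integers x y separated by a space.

129 16

√65 → a₀=8, period (16); ℓ=1 odd so k=1
k=0  a_k=8  p_k/q_k = 8/1
k=1  a_k=16  p_k/q_k = 129/16
(x₁, y₁) = (129, 16);  129² − 65·16² = 1 ✓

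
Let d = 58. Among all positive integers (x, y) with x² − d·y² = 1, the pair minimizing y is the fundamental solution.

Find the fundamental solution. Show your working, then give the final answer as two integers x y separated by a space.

19603 2574

[7; 1,1,1,1,1,1,14] for √58; ℓ=7 ⇒ convergent index 13
a_0=7:  p_0=7·1+0=7,  q_0=7·0+1=1
…
a_2=1:  p_2=1·8+7=15,  q_2=1·1+1=2
…
a_4=1:  p_4=1·23+15=38,  q_4=1·3+2=5
…
a_9=1:  p_9=1·1546+1447=2993,  q_9=1·203+190=393
…
a_12=1:  p_12=1·7532+4539=12071,  q_12=1·989+596=1585
a_13=1:  p_13=1·12071+7532=19603,  q_13=1·1585+989=2574
(x₁, y₁) = (19603, 2574);  19603² − 58·2574² = 1 ✓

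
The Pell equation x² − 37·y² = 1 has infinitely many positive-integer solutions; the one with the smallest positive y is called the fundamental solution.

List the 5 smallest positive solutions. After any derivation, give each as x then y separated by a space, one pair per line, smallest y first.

73 12
10657 1752
1555849 255780
227143297 37342128
33161365513 5451694908

√37 → a₀=6, period (12); ℓ=1 odd so k=1
k=0  a_k=6  p_k/q_k = 6/1
k=1  a_k=12  p_k/q_k = 73/12
→ (73, 12).  Check: 73²=5329, 37·12²=5328, difference 1.
(x_2, y_2) = (73·73 + 37·12·12, 73·12 + 12·73) = (10657, 1752)
(x_3, y_3) = (73·10657 + 37·12·1752, 73·1752 + 12·10657) = (1555849, 255780)
(x_4, y_4) = (73·1555849 + 37·12·255780, 73·255780 + 12·1555849) = (227143297, 37342128)
(x_5, y_5) = (73·227143297 + 37·12·37342128, 73·37342128 + 12·227143297) = (33161365513, 5451694908)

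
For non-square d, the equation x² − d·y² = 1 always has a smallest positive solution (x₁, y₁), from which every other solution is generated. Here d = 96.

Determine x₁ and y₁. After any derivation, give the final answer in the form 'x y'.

49 5

[9; 1,3,1,18] for √96; ℓ=4 ⇒ convergent index 3
step 0: (9, 1)  from 9·(1,0) + (0,1)
step 1: (10, 1)  from 1·(9,1) + (1,0)
step 2: (39, 4)  from 3·(10,1) + (9,1)
step 3: (49, 5)  from 1·(39,4) + (10,1)
(x₁, y₁) = (49, 5);  49² − 96·5² = 1 ✓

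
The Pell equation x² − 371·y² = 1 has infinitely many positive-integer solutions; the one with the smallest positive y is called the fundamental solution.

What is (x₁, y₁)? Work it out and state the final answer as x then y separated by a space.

d=371: √d = [19; 3,1,4,1,3,38] (ℓ=6, even), read p_5/q_5
i=0: a=19 ⇒ p=19, q=1
i=1: a=3 ⇒ p=58, q=3
…
i=4: a=1 ⇒ p=443, q=23
i=5: a=3 ⇒ p=1695, q=88
→ (1695, 88).  Check: 1695²=2873025, 371·88²=2873024, difference 1.

1695 88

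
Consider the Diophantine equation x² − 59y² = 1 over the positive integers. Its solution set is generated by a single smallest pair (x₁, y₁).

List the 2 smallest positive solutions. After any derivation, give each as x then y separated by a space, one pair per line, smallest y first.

530 69
561799 73140

[7; 1,2,7,2,1,14] for √59; ℓ=6 ⇒ convergent index 5
k=0  a_k=7  p_k/q_k = 7/1
k=1  a_k=1  p_k/q_k = 8/1
k=2  a_k=2  p_k/q_k = 23/3
k=3  a_k=7  p_k/q_k = 169/22
k=4  a_k=2  p_k/q_k = 361/47
k=5  a_k=1  p_k/q_k = 530/69
→ (530, 69).  Check: 530²=280900, 59·69²=280899, difference 1.
(530+69√59)^2 = 561799 + 73140√59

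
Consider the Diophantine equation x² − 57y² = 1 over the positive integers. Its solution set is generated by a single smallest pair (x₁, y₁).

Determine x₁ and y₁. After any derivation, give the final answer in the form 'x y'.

√57 → a₀=7, period (1,1,4,1,1,14); ℓ=6 even so k=5
i=0: a=7 ⇒ p=7, q=1
i=1: a=1 ⇒ p=8, q=1
i=2: a=1 ⇒ p=15, q=2
i=3: a=4 ⇒ p=68, q=9
i=4: a=1 ⇒ p=83, q=11
i=5: a=1 ⇒ p=151, q=20
fundamental: x₁=151, y₁=20  (since 22801 − 57·400 = 1)

151 20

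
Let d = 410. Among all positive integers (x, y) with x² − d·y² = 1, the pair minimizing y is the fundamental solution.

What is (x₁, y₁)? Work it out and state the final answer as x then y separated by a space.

√410 = [20; 4,40, …], period ℓ=2 (even) → k=1
i=0: a=20 ⇒ p=20, q=1
i=1: a=4 ⇒ p=81, q=4
fundamental: x₁=81, y₁=4  (since 6561 − 410·16 = 1)

81 4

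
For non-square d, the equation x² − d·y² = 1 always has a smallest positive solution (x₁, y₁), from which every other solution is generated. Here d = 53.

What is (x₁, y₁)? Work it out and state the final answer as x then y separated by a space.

√53 → a₀=7, period (3,1,1,3,14); ℓ=5 odd so k=9
k=0  a_k=7  p_k/q_k = 7/1
k=1  a_k=3  p_k/q_k = 22/3
k=2  a_k=1  p_k/q_k = 29/4
…
k=6  a_k=3  p_k/q_k = 7979/1096
…
k=8  a_k=1  p_k/q_k = 18557/2549
k=9  a_k=3  p_k/q_k = 66249/9100
(x₁, y₁) = (66249, 9100);  66249² − 53·9100² = 1 ✓

66249 9100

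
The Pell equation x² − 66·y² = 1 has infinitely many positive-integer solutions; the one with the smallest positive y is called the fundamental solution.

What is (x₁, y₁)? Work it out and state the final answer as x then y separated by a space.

65 8

√66 → a₀=8, period (8,16); ℓ=2 even so k=1
k=0  a_k=8  p_k/q_k = 8/1
k=1  a_k=8  p_k/q_k = 65/8
fundamental: x₁=65, y₁=8  (since 4225 − 66·64 = 1)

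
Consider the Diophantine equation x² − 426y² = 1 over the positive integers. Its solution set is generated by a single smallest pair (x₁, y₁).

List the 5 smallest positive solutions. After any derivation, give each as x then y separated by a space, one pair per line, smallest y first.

88751 4300
15753480001 763258600
2796274207048751 135479928012900
496344264283813920001 24047958181382517200
88102099596109264220968751 4268560672976279640021500

√426 = [20; 1,1,1,3,2,6,2,3,1,1,1,40, …], period ℓ=12 (even) → k=11
k=0  a_k=20  p_k/q_k = 20/1
…
k=3  a_k=1  p_k/q_k = 62/3
k=4  a_k=3  p_k/q_k = 227/11
…
k=7  a_k=2  p_k/q_k = 7162/347
k=8  a_k=3  p_k/q_k = 24809/1202
…
k=10  a_k=1  p_k/q_k = 56780/2751
k=11  a_k=1  p_k/q_k = 88751/4300
(x₁, y₁) = (88751, 4300);  88751² − 426·4300² = 1 ✓
(x_2, y_2) = (88751·88751 + 426·4300·4300, 88751·4300 + 4300·88751) = (15753480001, 763258600)
(x_3, y_3) = (88751·15753480001 + 426·4300·763258600, 88751·763258600 + 4300·15753480001) = (2796274207048751, 135479928012900)
(x_4, y_4) = (88751·2796274207048751 + 426·4300·135479928012900, 88751·135479928012900 + 4300·2796274207048751) = (496344264283813920001, 24047958181382517200)
(x_5, y_5) = (88751·496344264283813920001 + 426·4300·24047958181382517200, 88751·24047958181382517200 + 4300·496344264283813920001) = (88102099596109264220968751, 4268560672976279640021500)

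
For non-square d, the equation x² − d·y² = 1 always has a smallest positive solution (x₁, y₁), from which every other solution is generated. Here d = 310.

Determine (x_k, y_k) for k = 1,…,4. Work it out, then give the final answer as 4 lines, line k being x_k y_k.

[17; 1,1,1,1,5,…,1,1,34] for √310; ℓ=16 ⇒ convergent index 15
k=0  a_k=17  p_k/q_k = 17/1
…
k=2  a_k=1  p_k/q_k = 35/2
k=3  a_k=1  p_k/q_k = 53/3
k=4  a_k=1  p_k/q_k = 88/5
k=5  a_k=5  p_k/q_k = 493/28
k=6  a_k=3  p_k/q_k = 1567/89
…
k=8  a_k=2  p_k/q_k = 5687/323
k=9  a_k=1  p_k/q_k = 7747/440
k=10  a_k=3  p_k/q_k = 28928/1643
k=11  a_k=5  p_k/q_k = 152387/8655
k=12  a_k=1  p_k/q_k = 181315/10298
…
k=14  a_k=1  p_k/q_k = 515017/29251
k=15  a_k=1  p_k/q_k = 848719/48204
fundamental: x₁=848719, y₁=48204  (since 720323940961 − 310·2323625616 = 1)
(x_2, y_2) = (848719·848719 + 310·48204·48204, 848719·48204 + 48204·848719) = (1440647881921, 81823301352)
(x_3, y_3) = (848719·1440647881921 + 310·48204·81823301352, 848719·81823301352 + 48204·1440647881921) = (2445410459391369679, 138889981000287972)
(x_4, y_4) = (848719·2445410459391369679 + 310·48204·138889981000287972, 848719·138889981000287972 + 48204·2445410459391369679) = (4150932639366927117300481, 235757131569084991314384)

848719 48204
1440647881921 81823301352
2445410459391369679 138889981000287972
4150932639366927117300481 235757131569084991314384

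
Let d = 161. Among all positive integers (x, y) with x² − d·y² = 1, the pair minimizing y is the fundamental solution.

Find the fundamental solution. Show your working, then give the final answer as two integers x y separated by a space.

11775 928

d=161: √d = [12; 1,2,4,1,2,1,4,2,1,24] (ℓ=10, even), read p_9/q_9
i=0: a=12 ⇒ p=12, q=1
i=1: a=1 ⇒ p=13, q=1
i=2: a=2 ⇒ p=38, q=3
i=3: a=4 ⇒ p=165, q=13
…
i=7: a=4 ⇒ p=3667, q=289
i=8: a=2 ⇒ p=8108, q=639
i=9: a=1 ⇒ p=11775, q=928
(x₁, y₁) = (11775, 928);  11775² − 161·928² = 1 ✓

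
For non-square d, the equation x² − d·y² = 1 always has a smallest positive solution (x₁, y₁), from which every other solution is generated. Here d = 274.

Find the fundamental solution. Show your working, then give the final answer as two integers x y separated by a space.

3959299 239190

[16; 1,1,4,4,1,1,32] for √274; ℓ=7 ⇒ convergent index 13
k=0  a_k=16  p_k/q_k = 16/1
k=1  a_k=1  p_k/q_k = 17/1
…
k=3  a_k=4  p_k/q_k = 149/9
…
k=5  a_k=1  p_k/q_k = 778/47
k=6  a_k=1  p_k/q_k = 1407/85
k=7  a_k=32  p_k/q_k = 45802/2767
k=8  a_k=1  p_k/q_k = 47209/2852
…
k=10  a_k=4  p_k/q_k = 419253/25328
…
k=12  a_k=1  p_k/q_k = 2189276/132259
k=13  a_k=1  p_k/q_k = 3959299/239190
(x₁, y₁) = (3959299, 239190);  3959299² − 274·239190² = 1 ✓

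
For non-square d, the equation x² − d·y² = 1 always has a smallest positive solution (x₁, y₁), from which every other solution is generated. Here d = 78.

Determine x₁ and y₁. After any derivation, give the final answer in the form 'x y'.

√78 → a₀=8, period (1,4,1,16); ℓ=4 even so k=3
a_0=8:  p_0=8·1+0=8,  q_0=8·0+1=1
a_1=1:  p_1=1·8+1=9,  q_1=1·1+0=1
a_2=4:  p_2=4·9+8=44,  q_2=4·1+1=5
a_3=1:  p_3=1·44+9=53,  q_3=1·5+1=6
(x₁, y₁) = (53, 6);  53² − 78·6² = 1 ✓

53 6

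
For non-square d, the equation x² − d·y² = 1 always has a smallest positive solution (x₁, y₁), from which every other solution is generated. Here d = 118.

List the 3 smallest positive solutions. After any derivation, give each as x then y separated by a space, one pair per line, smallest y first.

306917 28254
188396089777 17343265836
115643925371868101 10645886241146970

√118 → a₀=10, period (1,6,3,2,10,2,3,6,1,20); ℓ=10 even so k=9
step 0: (10, 1)  from 10·(1,0) + (0,1)
step 1: (11, 1)  from 1·(10,1) + (1,0)
…
step 3: (239, 22)  from 3·(76,7) + (11,1)
…
step 5: (5779, 532)  from 10·(554,51) + (239,22)
step 6: (12112, 1115)  from 2·(5779,532) + (554,51)
…
step 8: (264802, 24377)  from 6·(42115,3877) + (12112,1115)
step 9: (306917, 28254)  from 1·(264802,24377) + (42115,3877)
→ (306917, 28254).  Check: 306917²=94198044889, 118·28254²=94198044888, difference 1.
(x_2, y_2) = (306917·306917 + 118·28254·28254, 306917·28254 + 28254·306917) = (188396089777, 17343265836)
(x_3, y_3) = (306917·188396089777 + 118·28254·17343265836, 306917·17343265836 + 28254·188396089777) = (115643925371868101, 10645886241146970)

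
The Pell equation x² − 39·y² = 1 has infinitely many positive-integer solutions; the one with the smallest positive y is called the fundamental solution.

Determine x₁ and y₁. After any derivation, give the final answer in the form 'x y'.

√39 = [6; 4,12, …], period ℓ=2 (even) → k=1
a_0=6:  p_0=6·1+0=6,  q_0=6·0+1=1
a_1=4:  p_1=4·6+1=25,  q_1=4·1+0=4
fundamental: x₁=25, y₁=4  (since 625 − 39·16 = 1)

25 4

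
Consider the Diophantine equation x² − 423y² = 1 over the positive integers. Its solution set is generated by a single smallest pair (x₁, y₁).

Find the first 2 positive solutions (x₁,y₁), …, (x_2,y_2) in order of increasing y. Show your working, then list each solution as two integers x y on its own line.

4607 224
42448897 2063936

√423 = [20; 1,1,3,4,3,1,1,40, …], period ℓ=8 (even) → k=7
i=0: a=20 ⇒ p=20, q=1
…
i=4: a=4 ⇒ p=617, q=30
i=5: a=3 ⇒ p=1995, q=97
i=6: a=1 ⇒ p=2612, q=127
i=7: a=1 ⇒ p=4607, q=224
→ (4607, 224).  Check: 4607²=21224449, 423·224²=21224448, difference 1.
n=2: (4607,224)∘(4607,224) = (4607·4607+423·224·224, 4607·224+224·4607) = (42448897,2063936)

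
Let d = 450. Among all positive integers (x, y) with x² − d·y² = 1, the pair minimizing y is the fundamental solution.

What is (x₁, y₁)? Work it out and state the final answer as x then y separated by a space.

√450 → a₀=21, period (4,1,2,4,2,1,4,42); ℓ=8 even so k=7
a_0=21:  p_0=21·1+0=21,  q_0=21·0+1=1
…
a_2=1:  p_2=1·85+21=106,  q_2=1·4+1=5
a_3=2:  p_3=2·106+85=297,  q_3=2·5+4=14
a_4=4:  p_4=4·297+106=1294,  q_4=4·14+5=61
a_5=2:  p_5=2·1294+297=2885,  q_5=2·61+14=136
a_6=1:  p_6=1·2885+1294=4179,  q_6=1·136+61=197
a_7=4:  p_7=4·4179+2885=19601,  q_7=4·197+136=924
fundamental: x₁=19601, y₁=924  (since 384199201 − 450·853776 = 1)

19601 924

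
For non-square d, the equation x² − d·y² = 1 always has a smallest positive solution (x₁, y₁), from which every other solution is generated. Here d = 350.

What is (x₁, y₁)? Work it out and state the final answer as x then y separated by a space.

449 24

d=350: √d = [18; 1,2,2,2,1,36] (ℓ=6, even), read p_5/q_5
k=0  a_k=18  p_k/q_k = 18/1
…
k=4  a_k=2  p_k/q_k = 318/17
k=5  a_k=1  p_k/q_k = 449/24
(x₁, y₁) = (449, 24);  449² − 350·24² = 1 ✓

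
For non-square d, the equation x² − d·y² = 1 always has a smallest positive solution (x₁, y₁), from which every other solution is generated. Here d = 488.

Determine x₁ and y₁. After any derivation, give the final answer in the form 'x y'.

243 11

d=488: √d = [22; 11,44] (ℓ=2, even), read p_1/q_1
a_0=22:  p_0=22·1+0=22,  q_0=22·0+1=1
a_1=11:  p_1=11·22+1=243,  q_1=11·1+0=11
fundamental: x₁=243, y₁=11  (since 59049 − 488·121 = 1)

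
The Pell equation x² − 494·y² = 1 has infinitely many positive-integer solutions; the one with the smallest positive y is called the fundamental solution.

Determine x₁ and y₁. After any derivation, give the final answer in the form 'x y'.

73035 3286

√494 → a₀=22, period (4,2,2,1,2,1,2,2,4,44); ℓ=10 even so k=9
step 0: (22, 1)  from 22·(1,0) + (0,1)
step 1: (89, 4)  from 4·(22,1) + (1,0)
step 2: (200, 9)  from 2·(89,4) + (22,1)
…
step 4: (689, 31)  from 1·(489,22) + (200,9)
step 5: (1867, 84)  from 2·(689,31) + (489,22)
step 6: (2556, 115)  from 1·(1867,84) + (689,31)
step 7: (6979, 314)  from 2·(2556,115) + (1867,84)
step 8: (16514, 743)  from 2·(6979,314) + (2556,115)
step 9: (73035, 3286)  from 4·(16514,743) + (6979,314)
(x₁, y₁) = (73035, 3286);  73035² − 494·3286² = 1 ✓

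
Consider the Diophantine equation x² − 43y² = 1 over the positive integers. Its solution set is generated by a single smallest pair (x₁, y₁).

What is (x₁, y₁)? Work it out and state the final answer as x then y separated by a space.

[6; 1,1,3,1,5,1,3,1,1,12] for √43; ℓ=10 ⇒ convergent index 9
k=0  a_k=6  p_k/q_k = 6/1
k=1  a_k=1  p_k/q_k = 7/1
k=2  a_k=1  p_k/q_k = 13/2
k=3  a_k=3  p_k/q_k = 46/7
k=4  a_k=1  p_k/q_k = 59/9
k=5  a_k=5  p_k/q_k = 341/52
k=6  a_k=1  p_k/q_k = 400/61
k=7  a_k=3  p_k/q_k = 1541/235
k=8  a_k=1  p_k/q_k = 1941/296
k=9  a_k=1  p_k/q_k = 3482/531
→ (3482, 531).  Check: 3482²=12124324, 43·531²=12124323, difference 1.

3482 531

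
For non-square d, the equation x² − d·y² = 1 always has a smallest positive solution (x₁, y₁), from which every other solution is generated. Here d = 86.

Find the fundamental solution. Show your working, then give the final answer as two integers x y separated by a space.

10405 1122

√86 → a₀=9, period (3,1,1,1,8,1,1,1,3,18); ℓ=10 even so k=9
step 0: (9, 1)  from 9·(1,0) + (0,1)
…
step 4: (102, 11)  from 1·(65,7) + (37,4)
…
step 6: (983, 106)  from 1·(881,95) + (102,11)
step 7: (1864, 201)  from 1·(983,106) + (881,95)
step 8: (2847, 307)  from 1·(1864,201) + (983,106)
step 9: (10405, 1122)  from 3·(2847,307) + (1864,201)
→ (10405, 1122).  Check: 10405²=108264025, 86·1122²=108264024, difference 1.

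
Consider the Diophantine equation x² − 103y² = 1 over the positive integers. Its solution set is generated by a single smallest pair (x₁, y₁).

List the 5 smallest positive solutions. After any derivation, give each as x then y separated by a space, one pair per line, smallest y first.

227528 22419
103537981567 10201900464
47115579739725224 4642436017523565
21440227253936863550977 2112568364380001494176
9756504053220377800313664488 961336909616663523916230291

d=103: √d = [10; 6,1,2,1,1,9,1,1,2,1,6,20] (ℓ=12, even), read p_11/q_11
i=0: a=10 ⇒ p=10, q=1
i=1: a=6 ⇒ p=61, q=6
…
i=3: a=2 ⇒ p=203, q=20
…
i=5: a=1 ⇒ p=477, q=47
i=6: a=9 ⇒ p=4567, q=450
i=7: a=1 ⇒ p=5044, q=497
…
i=9: a=2 ⇒ p=24266, q=2391
i=10: a=1 ⇒ p=33877, q=3338
i=11: a=6 ⇒ p=227528, q=22419
→ (227528, 22419).  Check: 227528²=51768990784, 103·22419²=51768990783, difference 1.
k=2:  x_2 = 227528·227528+103·22419·22419 = 103537981567,  y_2 = 227528·22419+22419·227528 = 10201900464
k=3:  x_3 = 227528·103537981567+103·22419·10201900464 = 47115579739725224,  y_3 = 227528·10201900464+22419·103537981567 = 4642436017523565
k=4:  x_4 = 227528·47115579739725224+103·22419·4642436017523565 = 21440227253936863550977,  y_4 = 227528·4642436017523565+22419·47115579739725224 = 2112568364380001494176
k=5:  x_5 = 227528·21440227253936863550977+103·22419·2112568364380001494176 = 9756504053220377800313664488,  y_5 = 227528·2112568364380001494176+22419·21440227253936863550977 = 961336909616663523916230291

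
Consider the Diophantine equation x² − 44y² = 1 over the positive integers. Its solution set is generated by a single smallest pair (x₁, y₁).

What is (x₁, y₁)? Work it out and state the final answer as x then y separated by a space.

√44 = [6; 1,1,1,2,1,1,1,12, …], period ℓ=8 (even) → k=7
a_0=6:  p_0=6·1+0=6,  q_0=6·0+1=1
a_1=1:  p_1=1·6+1=7,  q_1=1·1+0=1
a_2=1:  p_2=1·7+6=13,  q_2=1·1+1=2
a_3=1:  p_3=1·13+7=20,  q_3=1·2+1=3
a_4=2:  p_4=2·20+13=53,  q_4=2·3+2=8
…
a_6=1:  p_6=1·73+53=126,  q_6=1·11+8=19
a_7=1:  p_7=1·126+73=199,  q_7=1·19+11=30
fundamental: x₁=199, y₁=30  (since 39601 − 44·900 = 1)

199 30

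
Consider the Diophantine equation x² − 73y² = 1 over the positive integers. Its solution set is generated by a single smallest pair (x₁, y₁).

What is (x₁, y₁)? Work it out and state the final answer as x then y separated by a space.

d=73: √d = [8; 1,1,5,5,1,1,16] (ℓ=7, odd), read p_13/q_13
i=0: a=8 ⇒ p=8, q=1
…
i=3: a=5 ⇒ p=94, q=11
i=4: a=5 ⇒ p=487, q=57
i=5: a=1 ⇒ p=581, q=68
…
i=9: a=1 ⇒ p=36406, q=4261
…
i=12: a=1 ⇒ p=1241008, q=145249
i=13: a=1 ⇒ p=2281249, q=267000
(x₁, y₁) = (2281249, 267000);  2281249² − 73·267000² = 1 ✓

2281249 267000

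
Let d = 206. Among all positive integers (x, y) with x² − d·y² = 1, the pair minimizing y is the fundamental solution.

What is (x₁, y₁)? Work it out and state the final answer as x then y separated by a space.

√206 → a₀=14, period (2,1,5,14,5,1,2,28); ℓ=8 even so k=7
a_0=14:  p_0=14·1+0=14,  q_0=14·0+1=1
a_1=2:  p_1=2·14+1=29,  q_1=2·1+0=2
…
a_3=5:  p_3=5·43+29=244,  q_3=5·3+2=17
…
a_5=5:  p_5=5·3459+244=17539,  q_5=5·241+17=1222
a_6=1:  p_6=1·17539+3459=20998,  q_6=1·1222+241=1463
a_7=2:  p_7=2·20998+17539=59535,  q_7=2·1463+1222=4148
→ (59535, 4148).  Check: 59535²=3544416225, 206·4148²=3544416224, difference 1.

59535 4148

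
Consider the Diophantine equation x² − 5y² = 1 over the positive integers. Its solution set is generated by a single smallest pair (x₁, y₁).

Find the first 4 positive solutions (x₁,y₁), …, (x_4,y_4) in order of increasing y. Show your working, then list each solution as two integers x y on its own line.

9 4
161 72
2889 1292
51841 23184

[2; 4] for √5; ℓ=1 ⇒ convergent index 1
a_0=2:  p_0=2·1+0=2,  q_0=2·0+1=1
a_1=4:  p_1=4·2+1=9,  q_1=4·1+0=4
(x₁, y₁) = (9, 4);  9² − 5·4² = 1 ✓
(x_2, y_2) = (9·9 + 5·4·4, 9·4 + 4·9) = (161, 72)
(x_3, y_3) = (9·161 + 5·4·72, 9·72 + 4·161) = (2889, 1292)
(x_4, y_4) = (9·2889 + 5·4·1292, 9·1292 + 4·2889) = (51841, 23184)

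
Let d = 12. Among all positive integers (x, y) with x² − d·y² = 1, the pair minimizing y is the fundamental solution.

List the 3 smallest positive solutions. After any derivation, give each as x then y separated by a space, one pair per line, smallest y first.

7 2
97 28
1351 390

√12 = [3; 2,6, …], period ℓ=2 (even) → k=1
a_0=3:  p_0=3·1+0=3,  q_0=3·0+1=1
a_1=2:  p_1=2·3+1=7,  q_1=2·1+0=2
(x₁, y₁) = (7, 2);  7² − 12·2² = 1 ✓
n=2: (7,2)∘(7,2) = (7·7+12·2·2, 7·2+2·7) = (97,28)
n=3: (97,28)∘(7,2) = (7·97+12·2·28, 7·28+2·97) = (1351,390)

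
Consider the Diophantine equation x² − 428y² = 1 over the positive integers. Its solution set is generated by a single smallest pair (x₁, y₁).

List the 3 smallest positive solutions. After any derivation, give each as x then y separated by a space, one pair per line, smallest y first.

√428 → a₀=20, period (1,2,4,1,5,10,5,1,4,2,1,40); ℓ=12 even so k=11
i=0: a=20 ⇒ p=20, q=1
…
i=10: a=2 ⇒ p=1273708, q=61567
i=11: a=1 ⇒ p=1850887, q=89466
fundamental: x₁=1850887, y₁=89466  (since 3425782686769 − 428·8004165156 = 1)
(1850887+89466√428)^2 = 6851565373537 + 331182912684√428
(1850887+89466√428)^3 = 25362946559057703751 + 1225964295417811950√428

1850887 89466
6851565373537 331182912684
25362946559057703751 1225964295417811950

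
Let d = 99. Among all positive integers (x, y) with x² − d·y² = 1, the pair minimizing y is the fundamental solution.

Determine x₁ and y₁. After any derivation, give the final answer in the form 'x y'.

10 1

[9; 1,18] for √99; ℓ=2 ⇒ convergent index 1
a_0=9:  p_0=9·1+0=9,  q_0=9·0+1=1
a_1=1:  p_1=1·9+1=10,  q_1=1·1+0=1
(x₁, y₁) = (10, 1);  10² − 99·1² = 1 ✓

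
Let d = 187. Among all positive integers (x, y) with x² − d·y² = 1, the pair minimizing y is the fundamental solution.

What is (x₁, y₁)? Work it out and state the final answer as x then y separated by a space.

√187 = [13; 1,2,13,2,1,26, …], period ℓ=6 (even) → k=5
a_0=13:  p_0=13·1+0=13,  q_0=13·0+1=1
…
a_4=2:  p_4=2·547+41=1135,  q_4=2·40+3=83
a_5=1:  p_5=1·1135+547=1682,  q_5=1·83+40=123
→ (1682, 123).  Check: 1682²=2829124, 187·123²=2829123, difference 1.

1682 123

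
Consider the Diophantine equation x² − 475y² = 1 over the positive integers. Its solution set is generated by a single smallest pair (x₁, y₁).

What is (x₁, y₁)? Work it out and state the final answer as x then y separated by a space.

57799 2652

d=475: √d = [21; 1,3,1,6,2,6,1,3,1,42] (ℓ=10, even), read p_9/q_9
k=0  a_k=21  p_k/q_k = 21/1
k=1  a_k=1  p_k/q_k = 22/1
k=2  a_k=3  p_k/q_k = 87/4
k=3  a_k=1  p_k/q_k = 109/5
k=4  a_k=6  p_k/q_k = 741/34
…
k=8  a_k=3  p_k/q_k = 45921/2107
k=9  a_k=1  p_k/q_k = 57799/2652
→ (57799, 2652).  Check: 57799²=3340724401, 475·2652²=3340724400, difference 1.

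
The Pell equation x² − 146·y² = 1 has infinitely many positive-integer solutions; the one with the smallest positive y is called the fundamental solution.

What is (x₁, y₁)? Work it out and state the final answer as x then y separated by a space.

145 12

√146 → a₀=12, period (12,24); ℓ=2 even so k=1
k=0  a_k=12  p_k/q_k = 12/1
k=1  a_k=12  p_k/q_k = 145/12
fundamental: x₁=145, y₁=12  (since 21025 − 146·144 = 1)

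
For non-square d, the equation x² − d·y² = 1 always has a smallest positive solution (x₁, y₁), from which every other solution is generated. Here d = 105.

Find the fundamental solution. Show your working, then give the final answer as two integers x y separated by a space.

41 4

[10; 4,20] for √105; ℓ=2 ⇒ convergent index 1
k=0  a_k=10  p_k/q_k = 10/1
k=1  a_k=4  p_k/q_k = 41/4
fundamental: x₁=41, y₁=4  (since 1681 − 105·16 = 1)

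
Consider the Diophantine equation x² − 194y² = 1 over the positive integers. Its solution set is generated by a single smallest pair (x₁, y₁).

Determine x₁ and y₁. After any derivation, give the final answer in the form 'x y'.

[13; 1,12,1,26] for √194; ℓ=4 ⇒ convergent index 3
i=0: a=13 ⇒ p=13, q=1
i=1: a=1 ⇒ p=14, q=1
i=2: a=12 ⇒ p=181, q=13
i=3: a=1 ⇒ p=195, q=14
(x₁, y₁) = (195, 14);  195² − 194·14² = 1 ✓

195 14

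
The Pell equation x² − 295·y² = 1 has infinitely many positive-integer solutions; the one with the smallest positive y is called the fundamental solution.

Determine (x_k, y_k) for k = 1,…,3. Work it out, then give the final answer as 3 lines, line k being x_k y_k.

d=295: √d = [17; 5,1,2,3,2,6,2,3,2,1,5,34] (ℓ=12, even), read p_11/q_11
i=0: a=17 ⇒ p=17, q=1
…
i=2: a=1 ⇒ p=103, q=6
i=3: a=2 ⇒ p=292, q=17
i=4: a=3 ⇒ p=979, q=57
i=5: a=2 ⇒ p=2250, q=131
i=6: a=6 ⇒ p=14479, q=843
i=7: a=2 ⇒ p=31208, q=1817
i=8: a=3 ⇒ p=108103, q=6294
i=9: a=2 ⇒ p=247414, q=14405
i=10: a=1 ⇒ p=355517, q=20699
i=11: a=5 ⇒ p=2024999, q=117900
→ (2024999, 117900).  Check: 2024999²=4100620950001, 295·117900²=4100620950000, difference 1.
(2024999+117900√295)^2 = 8201241900001 + 477494764200√295
(2024999+117900√295)^3 = 33215013292518224999 + 1933852840020353700√295

2024999 117900
8201241900001 477494764200
33215013292518224999 1933852840020353700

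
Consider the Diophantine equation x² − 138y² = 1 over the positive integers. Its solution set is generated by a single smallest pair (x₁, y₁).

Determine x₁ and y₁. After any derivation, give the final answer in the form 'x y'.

d=138: √d = [11; 1,2,1,22] (ℓ=4, even), read p_3/q_3
k=0  a_k=11  p_k/q_k = 11/1
k=1  a_k=1  p_k/q_k = 12/1
k=2  a_k=2  p_k/q_k = 35/3
k=3  a_k=1  p_k/q_k = 47/4
(x₁, y₁) = (47, 4);  47² − 138·4² = 1 ✓

47 4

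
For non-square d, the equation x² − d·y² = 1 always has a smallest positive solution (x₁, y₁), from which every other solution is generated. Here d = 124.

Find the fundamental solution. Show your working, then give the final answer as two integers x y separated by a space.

[11; 7,2,1,1,1,…,2,7,22] for √124; ℓ=16 ⇒ convergent index 15
k=0  a_k=11  p_k/q_k = 11/1
k=1  a_k=7  p_k/q_k = 78/7
k=2  a_k=2  p_k/q_k = 167/15
…
k=6  a_k=3  p_k/q_k = 2383/214
k=7  a_k=1  p_k/q_k = 3040/273
…
k=10  a_k=3  p_k/q_k = 67292/6043
k=11  a_k=1  p_k/q_k = 84875/7622
k=12  a_k=1  p_k/q_k = 152167/13665
…
k=14  a_k=2  p_k/q_k = 626251/56239
k=15  a_k=7  p_k/q_k = 4620799/414960
(x₁, y₁) = (4620799, 414960);  4620799² − 124·414960² = 1 ✓

4620799 414960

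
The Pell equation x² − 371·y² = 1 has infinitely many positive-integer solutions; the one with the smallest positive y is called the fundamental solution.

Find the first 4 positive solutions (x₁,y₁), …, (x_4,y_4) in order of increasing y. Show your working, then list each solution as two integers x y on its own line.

1695 88
5746049 298320
19479104415 1011304712
66034158220801 3428322675360

d=371: √d = [19; 3,1,4,1,3,38] (ℓ=6, even), read p_5/q_5
a_0=19:  p_0=19·1+0=19,  q_0=19·0+1=1
…
a_2=1:  p_2=1·58+19=77,  q_2=1·3+1=4
…
a_4=1:  p_4=1·366+77=443,  q_4=1·19+4=23
a_5=3:  p_5=3·443+366=1695,  q_5=3·23+19=88
fundamental: x₁=1695, y₁=88  (since 2873025 − 371·7744 = 1)
(x_2, y_2) = (1695·1695 + 371·88·88, 1695·88 + 88·1695) = (5746049, 298320)
(x_3, y_3) = (1695·5746049 + 371·88·298320, 1695·298320 + 88·5746049) = (19479104415, 1011304712)
(x_4, y_4) = (1695·19479104415 + 371·88·1011304712, 1695·1011304712 + 88·19479104415) = (66034158220801, 3428322675360)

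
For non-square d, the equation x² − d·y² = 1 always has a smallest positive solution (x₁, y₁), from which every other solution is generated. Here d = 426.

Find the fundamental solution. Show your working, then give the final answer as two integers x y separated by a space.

d=426: √d = [20; 1,1,1,3,2,6,2,3,1,1,1,40] (ℓ=12, even), read p_11/q_11
step 0: (20, 1)  from 20·(1,0) + (0,1)
step 1: (21, 1)  from 1·(20,1) + (1,0)
…
step 3: (62, 3)  from 1·(41,2) + (21,1)
step 4: (227, 11)  from 3·(62,3) + (41,2)
step 5: (516, 25)  from 2·(227,11) + (62,3)
step 6: (3323, 161)  from 6·(516,25) + (227,11)
step 7: (7162, 347)  from 2·(3323,161) + (516,25)
step 8: (24809, 1202)  from 3·(7162,347) + (3323,161)
step 9: (31971, 1549)  from 1·(24809,1202) + (7162,347)
step 10: (56780, 2751)  from 1·(31971,1549) + (24809,1202)
step 11: (88751, 4300)  from 1·(56780,2751) + (31971,1549)
(x₁, y₁) = (88751, 4300);  88751² − 426·4300² = 1 ✓

88751 4300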